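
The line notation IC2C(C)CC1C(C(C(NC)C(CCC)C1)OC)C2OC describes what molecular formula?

Heavy atoms from the SMILES: 17 C, 1 I, 1 N, 2 O.
Implicit hydrogens by atom environment:
  8 × C: 1 H each → 8
  5 × C: 3 H each → 15
  4 × C: 2 H each → 8
  2 × O: no H
  1 × I: no H
  1 × N: 1 H
  Total hydrogens = 32.
Molecular formula: C17H32INO2

C17H32INO2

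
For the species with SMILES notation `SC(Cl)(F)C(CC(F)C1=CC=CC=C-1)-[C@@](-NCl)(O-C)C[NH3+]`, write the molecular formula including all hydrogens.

Heavy atoms from the SMILES: 13 C, 2 Cl, 2 F, 2 N, 1 O, 1 S.
Implicit hydrogens by atom environment:
  5 × C (aromatic): 1 H each → 5
  2 × C: 2 H each → 4
  2 × C: 1 H each → 2
  2 × C: no H
  2 × Cl: no H
  2 × F: no H
  1 × C: 3 H
  1 × C (aromatic): no H
  1 × N (charge +1): 3 H
  1 × N: 1 H
  1 × O: no H
  1 × S: 1 H
  Total hydrogens = 19.
Net charge +1.
Molecular formula: C13H19Cl2F2N2OS+

C13H19Cl2F2N2OS+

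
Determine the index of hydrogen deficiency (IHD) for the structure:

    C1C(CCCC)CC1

1

Molecular formula from the SMILES: C8H16.
DoU = (2C + 2 + N − H − X)/2 = (2·8 + 2 + 0 − 16 − 0)/2 = 2/2 = 1.
(Structurally: 1 ring(s) + 0 π bond(s) = 1.)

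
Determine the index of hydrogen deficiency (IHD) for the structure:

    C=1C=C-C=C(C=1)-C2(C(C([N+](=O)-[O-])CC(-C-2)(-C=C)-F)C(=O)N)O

Molecular formula from the SMILES: C15H17FN2O4.
DoU = (2C + 2 + N − H − X)/2 = (2·15 + 2 + 2 − 17 − 1)/2 = 16/2 = 8.
(Structurally: 2 ring(s) + 6 π bond(s) = 8.)

8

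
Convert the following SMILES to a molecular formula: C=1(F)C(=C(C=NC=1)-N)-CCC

C8H11FN2

Heavy atoms from the SMILES: 8 C, 1 F, 2 N.
Implicit hydrogens by atom environment:
  3 × C (aromatic): no H
  2 × C: 2 H each → 4
  2 × C (aromatic): 1 H each → 2
  1 × C: 3 H
  1 × F: no H
  1 × N: 2 H
  1 × N (aromatic): no H
  Total hydrogens = 11.
Molecular formula: C8H11FN2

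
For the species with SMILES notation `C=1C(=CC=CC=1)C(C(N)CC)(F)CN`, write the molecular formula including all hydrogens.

C11H17FN2

Heavy atoms from the SMILES: 11 C, 1 F, 2 N.
Implicit hydrogens by atom environment:
  5 × C (aromatic): 1 H each → 5
  2 × C: 2 H each → 4
  2 × N: 2 H each → 4
  1 × C: 3 H
  1 × C: 1 H
  1 × C: no H
  1 × C (aromatic): no H
  1 × F: no H
  Total hydrogens = 17.
Molecular formula: C11H17FN2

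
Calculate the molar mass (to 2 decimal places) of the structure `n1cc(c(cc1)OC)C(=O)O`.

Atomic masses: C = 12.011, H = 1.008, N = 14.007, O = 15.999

153.14

Molecular formula: C7H7NO3.
M = 7×12.011 + 7×1.008 + 1×14.007 + 3×15.999 = 153.14 g/mol.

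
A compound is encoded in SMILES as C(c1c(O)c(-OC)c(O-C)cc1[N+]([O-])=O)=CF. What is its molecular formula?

Heavy atoms from the SMILES: 10 C, 1 F, 1 N, 5 O.
Implicit hydrogens by atom environment:
  5 × C (aromatic): no H
  3 × O: no H
  2 × C: 3 H each → 6
  2 × C: 1 H each → 2
  1 × C (aromatic): 1 H
  1 × F: no H
  1 × N (charge +1): no H
  1 × O: 1 H
  1 × O (charge -1): no H
  Total hydrogens = 10.
Molecular formula: C10H10FNO5

C10H10FNO5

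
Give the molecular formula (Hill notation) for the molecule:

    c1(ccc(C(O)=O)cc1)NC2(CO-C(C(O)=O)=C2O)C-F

Heavy atoms from the SMILES: 13 C, 1 F, 1 N, 6 O.
Implicit hydrogens by atom environment:
  5 × C: no H
  4 × C (aromatic): 1 H each → 4
  3 × O: 1 H each → 3
  3 × O: no H
  2 × C: 2 H each → 4
  2 × C (aromatic): no H
  1 × F: no H
  1 × N: 1 H
  Total hydrogens = 12.
Molecular formula: C13H12FNO6

C13H12FNO6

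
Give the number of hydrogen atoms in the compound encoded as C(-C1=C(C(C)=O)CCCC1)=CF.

13

Hydrogens are implicit in SMILES; fill each atom to its normal valence:
  4 × C: 2 H each → 8
  3 × C: no H
  2 × C: 1 H each → 2
  1 × C: 3 H
  1 × F: no H
  1 × O: no H
  Total hydrogens = 13.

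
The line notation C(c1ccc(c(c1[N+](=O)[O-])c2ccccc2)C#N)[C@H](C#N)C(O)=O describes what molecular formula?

Heavy atoms from the SMILES: 17 C, 3 N, 4 O.
Implicit hydrogens by atom environment:
  7 × C (aromatic): 1 H each → 7
  5 × C (aromatic): no H
  3 × C: no H
  2 × N: no H
  2 × O: no H
  1 × C: 2 H
  1 × C: 1 H
  1 × N (charge +1): no H
  1 × O: 1 H
  1 × O (charge -1): no H
  Total hydrogens = 11.
Molecular formula: C17H11N3O4

C17H11N3O4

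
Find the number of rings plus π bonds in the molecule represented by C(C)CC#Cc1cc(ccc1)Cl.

6

Molecular formula from the SMILES: C11H11Cl.
DoU = (2C + 2 + N − H − X)/2 = (2·11 + 2 + 0 − 11 − 1)/2 = 12/2 = 6.
(Structurally: 1 ring(s) + 5 π bond(s) = 6.)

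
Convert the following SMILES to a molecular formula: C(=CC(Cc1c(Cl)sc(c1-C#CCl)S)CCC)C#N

C14H13Cl2NS2

Heavy atoms from the SMILES: 14 C, 2 Cl, 1 N, 2 S.
Implicit hydrogens by atom environment:
  4 × C (aromatic): no H
  3 × C: 2 H each → 6
  3 × C: 1 H each → 3
  3 × C: no H
  2 × Cl: no H
  1 × C: 3 H
  1 × N: no H
  1 × S: 1 H
  1 × S (aromatic): no H
  Total hydrogens = 13.
Molecular formula: C14H13Cl2NS2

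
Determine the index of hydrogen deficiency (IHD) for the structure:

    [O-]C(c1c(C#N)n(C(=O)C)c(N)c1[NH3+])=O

7

Molecular formula from the SMILES: C8H8N4O3.
DoU = (2C + 2 + N − H − X)/2 = (2·8 + 2 + 4 − 8 − 0)/2 = 14/2 = 7.
(Structurally: 1 ring(s) + 6 π bond(s) = 7.)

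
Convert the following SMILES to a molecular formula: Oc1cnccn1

Heavy atoms from the SMILES: 4 C, 2 N, 1 O.
Implicit hydrogens by atom environment:
  3 × C (aromatic): 1 H each → 3
  2 × N (aromatic): no H
  1 × C (aromatic): no H
  1 × O: 1 H
  Total hydrogens = 4.
Molecular formula: C4H4N2O

C4H4N2O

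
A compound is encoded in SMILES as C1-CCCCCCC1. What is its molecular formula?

Heavy atoms from the SMILES: 8 C.
Implicit hydrogens by atom environment:
  8 × C: 2 H each → 16
  Total hydrogens = 16.
Molecular formula: C8H16

C8H16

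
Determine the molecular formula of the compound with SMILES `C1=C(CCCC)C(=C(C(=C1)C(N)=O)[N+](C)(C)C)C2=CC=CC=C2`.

C20H27N2O+

Heavy atoms from the SMILES: 20 C, 2 N, 1 O.
Implicit hydrogens by atom environment:
  7 × C (aromatic): 1 H each → 7
  5 × C (aromatic): no H
  4 × C: 3 H each → 12
  3 × C: 2 H each → 6
  1 × C: no H
  1 × N: 2 H
  1 × N (charge +1): no H
  1 × O: no H
  Total hydrogens = 27.
Net charge +1.
Molecular formula: C20H27N2O+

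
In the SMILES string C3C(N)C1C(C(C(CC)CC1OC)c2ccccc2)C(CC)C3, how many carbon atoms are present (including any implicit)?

21

The symbol for carbon appears 21 times in the SMILES. Lowercase c denotes aromatic carbon and counts toward C.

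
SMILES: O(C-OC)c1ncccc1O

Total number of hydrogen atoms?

9

Hydrogens are implicit in SMILES; fill each atom to its normal valence:
  3 × C (aromatic): 1 H each → 3
  2 × C (aromatic): no H
  2 × O: no H
  1 × C: 3 H
  1 × C: 2 H
  1 × N (aromatic): no H
  1 × O: 1 H
  Total hydrogens = 9.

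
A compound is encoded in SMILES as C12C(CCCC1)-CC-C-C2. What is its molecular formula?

C10H18

Heavy atoms from the SMILES: 10 C.
Implicit hydrogens by atom environment:
  8 × C: 2 H each → 16
  2 × C: 1 H each → 2
  Total hydrogens = 18.
Molecular formula: C10H18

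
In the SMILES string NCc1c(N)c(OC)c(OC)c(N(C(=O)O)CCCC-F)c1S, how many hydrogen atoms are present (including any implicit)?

Hydrogens are implicit in SMILES; fill each atom to its normal valence:
  6 × C (aromatic): no H
  5 × C: 2 H each → 10
  3 × O: no H
  2 × C: 3 H each → 6
  2 × N: 2 H each → 4
  1 × C: no H
  1 × F: no H
  1 × N: no H
  1 × O: 1 H
  1 × S: 1 H
  Total hydrogens = 22.

22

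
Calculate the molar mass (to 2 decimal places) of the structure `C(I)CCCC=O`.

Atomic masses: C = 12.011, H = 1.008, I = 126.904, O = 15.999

212.03

Molecular formula: C5H9IO.
M = 5×12.011 + 9×1.008 + 1×126.904 + 1×15.999 = 212.03 g/mol.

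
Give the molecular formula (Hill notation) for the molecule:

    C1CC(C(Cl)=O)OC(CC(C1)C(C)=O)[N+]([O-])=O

C10H14ClNO5

Heavy atoms from the SMILES: 10 C, 1 Cl, 1 N, 5 O.
Implicit hydrogens by atom environment:
  4 × C: 2 H each → 8
  4 × O: no H
  3 × C: 1 H each → 3
  2 × C: no H
  1 × C: 3 H
  1 × Cl: no H
  1 × N (charge +1): no H
  1 × O (charge -1): no H
  Total hydrogens = 14.
Molecular formula: C10H14ClNO5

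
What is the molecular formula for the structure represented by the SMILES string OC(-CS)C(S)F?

C3H7FOS2

Heavy atoms from the SMILES: 3 C, 1 F, 1 O, 2 S.
Implicit hydrogens by atom environment:
  2 × C: 1 H each → 2
  2 × S: 1 H each → 2
  1 × C: 2 H
  1 × F: no H
  1 × O: 1 H
  Total hydrogens = 7.
Molecular formula: C3H7FOS2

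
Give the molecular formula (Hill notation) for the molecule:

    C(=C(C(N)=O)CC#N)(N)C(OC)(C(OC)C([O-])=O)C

C11H16N3O5-

Heavy atoms from the SMILES: 11 C, 3 N, 5 O.
Implicit hydrogens by atom environment:
  6 × C: no H
  4 × O: no H
  3 × C: 3 H each → 9
  2 × N: 2 H each → 4
  1 × C: 2 H
  1 × C: 1 H
  1 × N: no H
  1 × O (charge -1): no H
  Total hydrogens = 16.
Net charge -1.
Molecular formula: C11H16N3O5-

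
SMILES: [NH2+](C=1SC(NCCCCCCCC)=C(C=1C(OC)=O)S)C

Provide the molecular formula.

C15H27N2O2S2+

Heavy atoms from the SMILES: 15 C, 2 N, 2 O, 2 S.
Implicit hydrogens by atom environment:
  7 × C: 2 H each → 14
  4 × C (aromatic): no H
  3 × C: 3 H each → 9
  2 × O: no H
  1 × C: no H
  1 × N (charge +1): 2 H
  1 × N: 1 H
  1 × S: 1 H
  1 × S (aromatic): no H
  Total hydrogens = 27.
Net charge +1.
Molecular formula: C15H27N2O2S2+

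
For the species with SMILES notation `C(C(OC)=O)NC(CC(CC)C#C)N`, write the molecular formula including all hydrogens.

C10H18N2O2

Heavy atoms from the SMILES: 10 C, 2 N, 2 O.
Implicit hydrogens by atom environment:
  3 × C: 2 H each → 6
  3 × C: 1 H each → 3
  2 × C: 3 H each → 6
  2 × C: no H
  2 × O: no H
  1 × N: 2 H
  1 × N: 1 H
  Total hydrogens = 18.
Molecular formula: C10H18N2O2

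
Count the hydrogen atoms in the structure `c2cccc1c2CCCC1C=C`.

Hydrogens are implicit in SMILES; fill each atom to its normal valence:
  4 × C: 2 H each → 8
  4 × C (aromatic): 1 H each → 4
  2 × C: 1 H each → 2
  2 × C (aromatic): no H
  Total hydrogens = 14.

14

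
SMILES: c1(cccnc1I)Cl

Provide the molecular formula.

C5H3ClIN

Heavy atoms from the SMILES: 5 C, 1 Cl, 1 I, 1 N.
Implicit hydrogens by atom environment:
  3 × C (aromatic): 1 H each → 3
  2 × C (aromatic): no H
  1 × Cl: no H
  1 × I: no H
  1 × N (aromatic): no H
  Total hydrogens = 3.
Molecular formula: C5H3ClIN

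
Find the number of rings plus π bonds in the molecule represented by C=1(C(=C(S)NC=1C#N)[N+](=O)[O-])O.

Molecular formula from the SMILES: C5H3N3O3S.
DoU = (2C + 2 + N − H − X)/2 = (2·5 + 2 + 3 − 3 − 0)/2 = 12/2 = 6.
(Structurally: 1 ring(s) + 5 π bond(s) = 6.)

6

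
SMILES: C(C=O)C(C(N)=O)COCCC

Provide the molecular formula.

Heavy atoms from the SMILES: 8 C, 1 N, 3 O.
Implicit hydrogens by atom environment:
  4 × C: 2 H each → 8
  3 × O: no H
  2 × C: 1 H each → 2
  1 × C: 3 H
  1 × C: no H
  1 × N: 2 H
  Total hydrogens = 15.
Molecular formula: C8H15NO3

C8H15NO3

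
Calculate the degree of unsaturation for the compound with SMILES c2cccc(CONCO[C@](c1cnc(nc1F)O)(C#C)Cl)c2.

Molecular formula from the SMILES: C15H13ClFN3O3.
DoU = (2C + 2 + N − H − X)/2 = (2·15 + 2 + 3 − 13 − 2)/2 = 20/2 = 10.
(Structurally: 2 ring(s) + 8 π bond(s) = 10.)

10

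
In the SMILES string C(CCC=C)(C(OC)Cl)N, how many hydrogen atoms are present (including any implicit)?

Hydrogens are implicit in SMILES; fill each atom to its normal valence:
  3 × C: 2 H each → 6
  3 × C: 1 H each → 3
  1 × C: 3 H
  1 × Cl: no H
  1 × N: 2 H
  1 × O: no H
  Total hydrogens = 14.

14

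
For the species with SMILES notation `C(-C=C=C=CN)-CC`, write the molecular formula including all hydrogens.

Heavy atoms from the SMILES: 7 C, 1 N.
Implicit hydrogens by atom environment:
  2 × C: 2 H each → 4
  2 × C: 1 H each → 2
  2 × C: no H
  1 × C: 3 H
  1 × N: 2 H
  Total hydrogens = 11.
Molecular formula: C7H11N

C7H11N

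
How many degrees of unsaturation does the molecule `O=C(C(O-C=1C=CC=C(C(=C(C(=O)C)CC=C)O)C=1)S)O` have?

8

Molecular formula from the SMILES: C15H16O5S.
DoU = (2C + 2 + N − H − X)/2 = (2·15 + 2 + 0 − 16 − 0)/2 = 16/2 = 8.
(Structurally: 1 ring(s) + 7 π bond(s) = 8.)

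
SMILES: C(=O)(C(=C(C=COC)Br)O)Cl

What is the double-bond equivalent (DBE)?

3

Molecular formula from the SMILES: C6H6BrClO3.
DoU = (2C + 2 + N − H − X)/2 = (2·6 + 2 + 0 − 6 − 2)/2 = 6/2 = 3.
(Structurally: 0 ring(s) + 3 π bond(s) = 3.)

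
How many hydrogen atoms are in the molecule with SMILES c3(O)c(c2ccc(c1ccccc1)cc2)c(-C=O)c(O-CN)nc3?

Hydrogens are implicit in SMILES; fill each atom to its normal valence:
  10 × C (aromatic): 1 H each → 10
  7 × C (aromatic): no H
  2 × O: no H
  1 × C: 2 H
  1 × C: 1 H
  1 × N: 2 H
  1 × N (aromatic): no H
  1 × O: 1 H
  Total hydrogens = 16.

16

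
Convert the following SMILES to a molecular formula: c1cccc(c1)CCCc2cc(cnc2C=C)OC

C17H19NO

Heavy atoms from the SMILES: 17 C, 1 N, 1 O.
Implicit hydrogens by atom environment:
  7 × C (aromatic): 1 H each → 7
  4 × C: 2 H each → 8
  4 × C (aromatic): no H
  1 × C: 3 H
  1 × C: 1 H
  1 × N (aromatic): no H
  1 × O: no H
  Total hydrogens = 19.
Molecular formula: C17H19NO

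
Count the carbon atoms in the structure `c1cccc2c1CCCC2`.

10

The symbol for carbon appears 10 times in the SMILES. Lowercase c denotes aromatic carbon and counts toward C.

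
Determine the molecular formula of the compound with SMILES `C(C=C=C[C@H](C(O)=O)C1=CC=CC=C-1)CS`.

Heavy atoms from the SMILES: 13 C, 2 O, 1 S.
Implicit hydrogens by atom environment:
  5 × C (aromatic): 1 H each → 5
  3 × C: 1 H each → 3
  2 × C: 2 H each → 4
  2 × C: no H
  1 × C (aromatic): no H
  1 × O: 1 H
  1 × O: no H
  1 × S: 1 H
  Total hydrogens = 14.
Molecular formula: C13H14O2S

C13H14O2S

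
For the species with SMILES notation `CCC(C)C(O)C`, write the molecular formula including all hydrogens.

C6H14O

Heavy atoms from the SMILES: 6 C, 1 O.
Implicit hydrogens by atom environment:
  3 × C: 3 H each → 9
  2 × C: 1 H each → 2
  1 × C: 2 H
  1 × O: 1 H
  Total hydrogens = 14.
Molecular formula: C6H14O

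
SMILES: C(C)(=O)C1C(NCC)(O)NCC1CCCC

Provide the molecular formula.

Heavy atoms from the SMILES: 12 C, 2 N, 2 O.
Implicit hydrogens by atom environment:
  5 × C: 2 H each → 10
  3 × C: 3 H each → 9
  2 × C: 1 H each → 2
  2 × C: no H
  2 × N: 1 H each → 2
  1 × O: 1 H
  1 × O: no H
  Total hydrogens = 24.
Molecular formula: C12H24N2O2

C12H24N2O2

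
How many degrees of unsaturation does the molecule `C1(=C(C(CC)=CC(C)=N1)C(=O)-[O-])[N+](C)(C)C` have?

5

Molecular formula from the SMILES: C12H18N2O2.
DoU = (2C + 2 + N − H − X)/2 = (2·12 + 2 + 2 − 18 − 0)/2 = 10/2 = 5.
(Structurally: 1 ring(s) + 4 π bond(s) = 5.)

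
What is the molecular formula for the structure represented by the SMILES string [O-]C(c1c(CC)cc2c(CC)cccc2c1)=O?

Heavy atoms from the SMILES: 15 C, 2 O.
Implicit hydrogens by atom environment:
  5 × C (aromatic): 1 H each → 5
  5 × C (aromatic): no H
  2 × C: 3 H each → 6
  2 × C: 2 H each → 4
  1 × C: no H
  1 × O: no H
  1 × O (charge -1): no H
  Total hydrogens = 15.
Net charge -1.
Molecular formula: C15H15O2-

C15H15O2-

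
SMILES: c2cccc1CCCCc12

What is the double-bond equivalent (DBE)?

Molecular formula from the SMILES: C10H12.
DoU = (2C + 2 + N − H − X)/2 = (2·10 + 2 + 0 − 12 − 0)/2 = 10/2 = 5.
(Structurally: 2 ring(s) + 3 π bond(s) = 5.)

5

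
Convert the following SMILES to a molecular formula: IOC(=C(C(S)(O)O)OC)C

Heavy atoms from the SMILES: 5 C, 1 I, 4 O, 1 S.
Implicit hydrogens by atom environment:
  3 × C: no H
  2 × C: 3 H each → 6
  2 × O: 1 H each → 2
  2 × O: no H
  1 × I: no H
  1 × S: 1 H
  Total hydrogens = 9.
Molecular formula: C5H9IO4S

C5H9IO4S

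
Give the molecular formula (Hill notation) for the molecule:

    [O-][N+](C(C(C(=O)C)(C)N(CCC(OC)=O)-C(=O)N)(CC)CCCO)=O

Heavy atoms from the SMILES: 15 C, 3 N, 7 O.
Implicit hydrogens by atom environment:
  6 × C: 2 H each → 12
  5 × C: no H
  5 × O: no H
  4 × C: 3 H each → 12
  1 × N: 2 H
  1 × N: no H
  1 × N (charge +1): no H
  1 × O: 1 H
  1 × O (charge -1): no H
  Total hydrogens = 27.
Molecular formula: C15H27N3O7

C15H27N3O7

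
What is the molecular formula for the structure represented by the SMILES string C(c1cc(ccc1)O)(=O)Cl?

C7H5ClO2

Heavy atoms from the SMILES: 7 C, 1 Cl, 2 O.
Implicit hydrogens by atom environment:
  4 × C (aromatic): 1 H each → 4
  2 × C (aromatic): no H
  1 × C: no H
  1 × Cl: no H
  1 × O: 1 H
  1 × O: no H
  Total hydrogens = 5.
Molecular formula: C7H5ClO2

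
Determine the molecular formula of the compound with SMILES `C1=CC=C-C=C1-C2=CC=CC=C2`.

Heavy atoms from the SMILES: 12 C.
Implicit hydrogens by atom environment:
  10 × C (aromatic): 1 H each → 10
  2 × C (aromatic): no H
  Total hydrogens = 10.
Molecular formula: C12H10

C12H10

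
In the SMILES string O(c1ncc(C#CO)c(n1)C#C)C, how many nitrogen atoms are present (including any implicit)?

The symbol for nitrogen appears 2 times in the SMILES.

2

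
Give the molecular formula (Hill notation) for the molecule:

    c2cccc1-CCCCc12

Heavy atoms from the SMILES: 10 C.
Implicit hydrogens by atom environment:
  4 × C: 2 H each → 8
  4 × C (aromatic): 1 H each → 4
  2 × C (aromatic): no H
  Total hydrogens = 12.
Molecular formula: C10H12

C10H12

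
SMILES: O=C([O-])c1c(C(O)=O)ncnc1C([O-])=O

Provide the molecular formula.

[C7H2N2O6]2-

Heavy atoms from the SMILES: 7 C, 2 N, 6 O.
Implicit hydrogens by atom environment:
  3 × C (aromatic): no H
  3 × C: no H
  3 × O: no H
  2 × N (aromatic): no H
  2 × O (charge -1): no H
  1 × C (aromatic): 1 H
  1 × O: 1 H
  Total hydrogens = 2.
Net charge -2.
Molecular formula: [C7H2N2O6]2-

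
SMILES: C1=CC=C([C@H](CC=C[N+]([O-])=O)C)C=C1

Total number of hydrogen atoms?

13

Hydrogens are implicit in SMILES; fill each atom to its normal valence:
  5 × C (aromatic): 1 H each → 5
  3 × C: 1 H each → 3
  1 × C: 3 H
  1 × C: 2 H
  1 × C (aromatic): no H
  1 × N (charge +1): no H
  1 × O: no H
  1 × O (charge -1): no H
  Total hydrogens = 13.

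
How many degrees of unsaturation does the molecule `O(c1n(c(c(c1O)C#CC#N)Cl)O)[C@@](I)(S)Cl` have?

7

Molecular formula from the SMILES: C8H3Cl2IN2O3S.
DoU = (2C + 2 + N − H − X)/2 = (2·8 + 2 + 2 − 3 − 3)/2 = 14/2 = 7.
(Structurally: 1 ring(s) + 6 π bond(s) = 7.)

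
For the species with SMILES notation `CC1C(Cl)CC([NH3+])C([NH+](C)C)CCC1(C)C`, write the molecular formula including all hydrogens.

Heavy atoms from the SMILES: 13 C, 1 Cl, 2 N.
Implicit hydrogens by atom environment:
  5 × C: 3 H each → 15
  4 × C: 1 H each → 4
  3 × C: 2 H each → 6
  1 × C: no H
  1 × Cl: no H
  1 × N (charge +1): 3 H
  1 × N (charge +1): 1 H
  Total hydrogens = 29.
Net charge +2.
Molecular formula: [C13H29ClN2]2+

[C13H29ClN2]2+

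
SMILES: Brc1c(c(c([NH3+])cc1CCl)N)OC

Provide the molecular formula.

Heavy atoms from the SMILES: 1 Br, 8 C, 1 Cl, 2 N, 1 O.
Implicit hydrogens by atom environment:
  5 × C (aromatic): no H
  1 × Br: no H
  1 × C: 3 H
  1 × C: 2 H
  1 × C (aromatic): 1 H
  1 × Cl: no H
  1 × N (charge +1): 3 H
  1 × N: 2 H
  1 × O: no H
  Total hydrogens = 11.
Net charge +1.
Molecular formula: C8H11BrClN2O+

C8H11BrClN2O+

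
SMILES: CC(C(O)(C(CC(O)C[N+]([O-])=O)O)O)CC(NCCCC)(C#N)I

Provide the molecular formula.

Heavy atoms from the SMILES: 14 C, 1 I, 3 N, 6 O.
Implicit hydrogens by atom environment:
  6 × C: 2 H each → 12
  4 × O: 1 H each → 4
  3 × C: 1 H each → 3
  3 × C: no H
  2 × C: 3 H each → 6
  1 × I: no H
  1 × N: 1 H
  1 × N (charge +1): no H
  1 × N: no H
  1 × O: no H
  1 × O (charge -1): no H
  Total hydrogens = 26.
Molecular formula: C14H26IN3O6

C14H26IN3O6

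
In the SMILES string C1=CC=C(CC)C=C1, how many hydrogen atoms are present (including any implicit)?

10

Hydrogens are implicit in SMILES; fill each atom to its normal valence:
  5 × C (aromatic): 1 H each → 5
  1 × C: 3 H
  1 × C: 2 H
  1 × C (aromatic): no H
  Total hydrogens = 10.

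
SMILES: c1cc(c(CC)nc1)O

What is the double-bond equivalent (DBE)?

Molecular formula from the SMILES: C7H9NO.
DoU = (2C + 2 + N − H − X)/2 = (2·7 + 2 + 1 − 9 − 0)/2 = 8/2 = 4.
(Structurally: 1 ring(s) + 3 π bond(s) = 4.)

4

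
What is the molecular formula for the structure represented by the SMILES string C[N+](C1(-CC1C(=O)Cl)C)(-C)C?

C8H15ClNO+

Heavy atoms from the SMILES: 8 C, 1 Cl, 1 N, 1 O.
Implicit hydrogens by atom environment:
  4 × C: 3 H each → 12
  2 × C: no H
  1 × C: 2 H
  1 × C: 1 H
  1 × Cl: no H
  1 × N (charge +1): no H
  1 × O: no H
  Total hydrogens = 15.
Net charge +1.
Molecular formula: C8H15ClNO+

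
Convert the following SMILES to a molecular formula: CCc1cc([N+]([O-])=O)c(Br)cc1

Heavy atoms from the SMILES: 1 Br, 8 C, 1 N, 2 O.
Implicit hydrogens by atom environment:
  3 × C (aromatic): 1 H each → 3
  3 × C (aromatic): no H
  1 × Br: no H
  1 × C: 3 H
  1 × C: 2 H
  1 × N (charge +1): no H
  1 × O: no H
  1 × O (charge -1): no H
  Total hydrogens = 8.
Molecular formula: C8H8BrNO2

C8H8BrNO2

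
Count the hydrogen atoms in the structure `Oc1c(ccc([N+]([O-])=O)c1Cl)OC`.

6

Hydrogens are implicit in SMILES; fill each atom to its normal valence:
  4 × C (aromatic): no H
  2 × C (aromatic): 1 H each → 2
  2 × O: no H
  1 × C: 3 H
  1 × Cl: no H
  1 × N (charge +1): no H
  1 × O: 1 H
  1 × O (charge -1): no H
  Total hydrogens = 6.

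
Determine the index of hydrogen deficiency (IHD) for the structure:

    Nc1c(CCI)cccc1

Molecular formula from the SMILES: C8H10IN.
DoU = (2C + 2 + N − H − X)/2 = (2·8 + 2 + 1 − 10 − 1)/2 = 8/2 = 4.
(Structurally: 1 ring(s) + 3 π bond(s) = 4.)

4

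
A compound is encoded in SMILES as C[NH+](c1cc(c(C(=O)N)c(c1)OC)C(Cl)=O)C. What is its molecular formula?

C11H14ClN2O3+

Heavy atoms from the SMILES: 11 C, 1 Cl, 2 N, 3 O.
Implicit hydrogens by atom environment:
  4 × C (aromatic): no H
  3 × C: 3 H each → 9
  3 × O: no H
  2 × C (aromatic): 1 H each → 2
  2 × C: no H
  1 × Cl: no H
  1 × N: 2 H
  1 × N (charge +1): 1 H
  Total hydrogens = 14.
Net charge +1.
Molecular formula: C11H14ClN2O3+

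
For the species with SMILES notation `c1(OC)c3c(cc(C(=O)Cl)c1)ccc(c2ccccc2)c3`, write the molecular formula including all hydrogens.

C18H13ClO2

Heavy atoms from the SMILES: 18 C, 1 Cl, 2 O.
Implicit hydrogens by atom environment:
  10 × C (aromatic): 1 H each → 10
  6 × C (aromatic): no H
  2 × O: no H
  1 × C: 3 H
  1 × C: no H
  1 × Cl: no H
  Total hydrogens = 13.
Molecular formula: C18H13ClO2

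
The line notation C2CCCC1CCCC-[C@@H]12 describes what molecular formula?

C10H18

Heavy atoms from the SMILES: 10 C.
Implicit hydrogens by atom environment:
  8 × C: 2 H each → 16
  2 × C: 1 H each → 2
  Total hydrogens = 18.
Molecular formula: C10H18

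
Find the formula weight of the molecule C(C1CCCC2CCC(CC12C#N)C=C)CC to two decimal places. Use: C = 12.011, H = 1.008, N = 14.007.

Molecular formula: C16H25N.
M = 16×12.011 + 25×1.008 + 1×14.007 = 231.38 g/mol.

231.38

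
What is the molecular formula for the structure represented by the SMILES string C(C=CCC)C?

C6H12

Heavy atoms from the SMILES: 6 C.
Implicit hydrogens by atom environment:
  2 × C: 3 H each → 6
  2 × C: 2 H each → 4
  2 × C: 1 H each → 2
  Total hydrogens = 12.
Molecular formula: C6H12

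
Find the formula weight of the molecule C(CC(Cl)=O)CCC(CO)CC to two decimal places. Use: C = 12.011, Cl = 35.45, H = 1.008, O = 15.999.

Molecular formula: C9H17ClO2.
M = 9×12.011 + 1×35.45 + 17×1.008 + 2×15.999 = 192.68 g/mol.

192.68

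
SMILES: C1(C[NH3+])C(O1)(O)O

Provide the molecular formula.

Heavy atoms from the SMILES: 3 C, 1 N, 3 O.
Implicit hydrogens by atom environment:
  2 × O: 1 H each → 2
  1 × C: 2 H
  1 × C: 1 H
  1 × C: no H
  1 × N (charge +1): 3 H
  1 × O: no H
  Total hydrogens = 8.
Net charge +1.
Molecular formula: C3H8NO3+

C3H8NO3+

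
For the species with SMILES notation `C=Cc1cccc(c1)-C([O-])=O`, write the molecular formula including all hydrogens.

Heavy atoms from the SMILES: 9 C, 2 O.
Implicit hydrogens by atom environment:
  4 × C (aromatic): 1 H each → 4
  2 × C (aromatic): no H
  1 × C: 2 H
  1 × C: 1 H
  1 × C: no H
  1 × O: no H
  1 × O (charge -1): no H
  Total hydrogens = 7.
Net charge -1.
Molecular formula: C9H7O2-

C9H7O2-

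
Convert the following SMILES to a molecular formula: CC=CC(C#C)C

C7H10

Heavy atoms from the SMILES: 7 C.
Implicit hydrogens by atom environment:
  4 × C: 1 H each → 4
  2 × C: 3 H each → 6
  1 × C: no H
  Total hydrogens = 10.
Molecular formula: C7H10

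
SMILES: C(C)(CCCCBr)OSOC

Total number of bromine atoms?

The symbol for bromine appears 1 time in the SMILES.

1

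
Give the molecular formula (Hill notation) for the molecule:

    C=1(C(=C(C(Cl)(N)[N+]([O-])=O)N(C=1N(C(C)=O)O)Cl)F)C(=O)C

C9H9Cl2FN4O5

Heavy atoms from the SMILES: 9 C, 2 Cl, 1 F, 4 N, 5 O.
Implicit hydrogens by atom environment:
  4 × C (aromatic): no H
  3 × C: no H
  3 × O: no H
  2 × C: 3 H each → 6
  2 × Cl: no H
  1 × F: no H
  1 × N: 2 H
  1 × N (aromatic): no H
  1 × N: no H
  1 × N (charge +1): no H
  1 × O: 1 H
  1 × O (charge -1): no H
  Total hydrogens = 9.
Molecular formula: C9H9Cl2FN4O5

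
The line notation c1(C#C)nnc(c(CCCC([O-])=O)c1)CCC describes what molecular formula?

Heavy atoms from the SMILES: 13 C, 2 N, 2 O.
Implicit hydrogens by atom environment:
  5 × C: 2 H each → 10
  3 × C (aromatic): no H
  2 × C: no H
  2 × N (aromatic): no H
  1 × C: 3 H
  1 × C (aromatic): 1 H
  1 × C: 1 H
  1 × O: no H
  1 × O (charge -1): no H
  Total hydrogens = 15.
Net charge -1.
Molecular formula: C13H15N2O2-

C13H15N2O2-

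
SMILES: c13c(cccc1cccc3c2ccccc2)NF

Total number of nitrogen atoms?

1

The symbol for nitrogen appears 1 time in the SMILES.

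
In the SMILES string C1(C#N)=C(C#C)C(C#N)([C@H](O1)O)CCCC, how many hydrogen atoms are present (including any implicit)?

Hydrogens are implicit in SMILES; fill each atom to its normal valence:
  6 × C: no H
  3 × C: 2 H each → 6
  2 × C: 1 H each → 2
  2 × N: no H
  1 × C: 3 H
  1 × O: 1 H
  1 × O: no H
  Total hydrogens = 12.

12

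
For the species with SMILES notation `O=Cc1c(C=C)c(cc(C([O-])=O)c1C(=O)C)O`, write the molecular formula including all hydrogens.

Heavy atoms from the SMILES: 12 C, 5 O.
Implicit hydrogens by atom environment:
  5 × C (aromatic): no H
  3 × O: no H
  2 × C: 1 H each → 2
  2 × C: no H
  1 × C: 3 H
  1 × C: 2 H
  1 × C (aromatic): 1 H
  1 × O: 1 H
  1 × O (charge -1): no H
  Total hydrogens = 9.
Net charge -1.
Molecular formula: C12H9O5-

C12H9O5-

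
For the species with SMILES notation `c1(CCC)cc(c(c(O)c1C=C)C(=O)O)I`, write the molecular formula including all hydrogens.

C12H13IO3

Heavy atoms from the SMILES: 12 C, 1 I, 3 O.
Implicit hydrogens by atom environment:
  5 × C (aromatic): no H
  3 × C: 2 H each → 6
  2 × O: 1 H each → 2
  1 × C: 3 H
  1 × C (aromatic): 1 H
  1 × C: 1 H
  1 × C: no H
  1 × I: no H
  1 × O: no H
  Total hydrogens = 13.
Molecular formula: C12H13IO3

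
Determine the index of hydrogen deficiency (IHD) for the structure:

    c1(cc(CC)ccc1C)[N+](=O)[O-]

Molecular formula from the SMILES: C9H11NO2.
DoU = (2C + 2 + N − H − X)/2 = (2·9 + 2 + 1 − 11 − 0)/2 = 10/2 = 5.
(Structurally: 1 ring(s) + 4 π bond(s) = 5.)

5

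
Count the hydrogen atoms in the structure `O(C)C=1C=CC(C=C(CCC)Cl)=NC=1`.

Hydrogens are implicit in SMILES; fill each atom to its normal valence:
  3 × C (aromatic): 1 H each → 3
  2 × C: 3 H each → 6
  2 × C: 2 H each → 4
  2 × C (aromatic): no H
  1 × C: 1 H
  1 × C: no H
  1 × Cl: no H
  1 × N (aromatic): no H
  1 × O: no H
  Total hydrogens = 14.

14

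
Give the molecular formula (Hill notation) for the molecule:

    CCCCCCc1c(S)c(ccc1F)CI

C13H18FIS

Heavy atoms from the SMILES: 13 C, 1 F, 1 I, 1 S.
Implicit hydrogens by atom environment:
  6 × C: 2 H each → 12
  4 × C (aromatic): no H
  2 × C (aromatic): 1 H each → 2
  1 × C: 3 H
  1 × F: no H
  1 × I: no H
  1 × S: 1 H
  Total hydrogens = 18.
Molecular formula: C13H18FIS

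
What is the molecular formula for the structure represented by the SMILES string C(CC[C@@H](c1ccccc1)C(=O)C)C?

C13H18O

Heavy atoms from the SMILES: 13 C, 1 O.
Implicit hydrogens by atom environment:
  5 × C (aromatic): 1 H each → 5
  3 × C: 2 H each → 6
  2 × C: 3 H each → 6
  1 × C: 1 H
  1 × C: no H
  1 × C (aromatic): no H
  1 × O: no H
  Total hydrogens = 18.
Molecular formula: C13H18O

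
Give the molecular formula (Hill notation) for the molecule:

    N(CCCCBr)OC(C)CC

Heavy atoms from the SMILES: 1 Br, 8 C, 1 N, 1 O.
Implicit hydrogens by atom environment:
  5 × C: 2 H each → 10
  2 × C: 3 H each → 6
  1 × Br: no H
  1 × C: 1 H
  1 × N: 1 H
  1 × O: no H
  Total hydrogens = 18.
Molecular formula: C8H18BrNO

C8H18BrNO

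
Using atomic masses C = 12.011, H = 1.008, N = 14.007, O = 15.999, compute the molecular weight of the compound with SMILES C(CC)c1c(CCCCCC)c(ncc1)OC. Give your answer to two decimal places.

235.37

Molecular formula: C15H25NO.
M = 15×12.011 + 25×1.008 + 1×14.007 + 1×15.999 = 235.37 g/mol.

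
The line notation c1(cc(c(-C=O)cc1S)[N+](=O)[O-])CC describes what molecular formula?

C9H9NO3S

Heavy atoms from the SMILES: 9 C, 1 N, 3 O, 1 S.
Implicit hydrogens by atom environment:
  4 × C (aromatic): no H
  2 × C (aromatic): 1 H each → 2
  2 × O: no H
  1 × C: 3 H
  1 × C: 2 H
  1 × C: 1 H
  1 × N (charge +1): no H
  1 × O (charge -1): no H
  1 × S: 1 H
  Total hydrogens = 9.
Molecular formula: C9H9NO3S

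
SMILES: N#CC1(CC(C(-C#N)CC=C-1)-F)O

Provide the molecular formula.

Heavy atoms from the SMILES: 9 C, 1 F, 2 N, 1 O.
Implicit hydrogens by atom environment:
  4 × C: 1 H each → 4
  3 × C: no H
  2 × C: 2 H each → 4
  2 × N: no H
  1 × F: no H
  1 × O: 1 H
  Total hydrogens = 9.
Molecular formula: C9H9FN2O

C9H9FN2O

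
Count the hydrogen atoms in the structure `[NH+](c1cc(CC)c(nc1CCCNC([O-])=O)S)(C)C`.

21

Hydrogens are implicit in SMILES; fill each atom to its normal valence:
  4 × C: 2 H each → 8
  4 × C (aromatic): no H
  3 × C: 3 H each → 9
  1 × C (aromatic): 1 H
  1 × C: no H
  1 × N (charge +1): 1 H
  1 × N: 1 H
  1 × N (aromatic): no H
  1 × O: no H
  1 × O (charge -1): no H
  1 × S: 1 H
  Total hydrogens = 21.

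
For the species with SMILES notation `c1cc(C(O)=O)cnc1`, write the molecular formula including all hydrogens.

Heavy atoms from the SMILES: 6 C, 1 N, 2 O.
Implicit hydrogens by atom environment:
  4 × C (aromatic): 1 H each → 4
  1 × C (aromatic): no H
  1 × C: no H
  1 × N (aromatic): no H
  1 × O: 1 H
  1 × O: no H
  Total hydrogens = 5.
Molecular formula: C6H5NO2

C6H5NO2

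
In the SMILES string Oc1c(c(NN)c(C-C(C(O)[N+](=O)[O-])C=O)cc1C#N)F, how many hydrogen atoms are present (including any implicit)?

11

Hydrogens are implicit in SMILES; fill each atom to its normal valence:
  5 × C (aromatic): no H
  3 × C: 1 H each → 3
  2 × O: 1 H each → 2
  2 × O: no H
  1 × C: 2 H
  1 × C (aromatic): 1 H
  1 × C: no H
  1 × F: no H
  1 × N: 2 H
  1 × N: 1 H
  1 × N: no H
  1 × N (charge +1): no H
  1 × O (charge -1): no H
  Total hydrogens = 11.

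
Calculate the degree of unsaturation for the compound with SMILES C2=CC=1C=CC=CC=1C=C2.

Molecular formula from the SMILES: C10H8.
DoU = (2C + 2 + N − H − X)/2 = (2·10 + 2 + 0 − 8 − 0)/2 = 14/2 = 7.
(Structurally: 2 ring(s) + 5 π bond(s) = 7.)

7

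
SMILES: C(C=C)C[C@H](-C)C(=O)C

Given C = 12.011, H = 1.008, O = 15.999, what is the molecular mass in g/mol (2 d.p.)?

Molecular formula: C8H14O.
M = 8×12.011 + 14×1.008 + 1×15.999 = 126.20 g/mol.

126.20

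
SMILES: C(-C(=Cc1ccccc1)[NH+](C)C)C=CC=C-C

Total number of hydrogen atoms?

Hydrogens are implicit in SMILES; fill each atom to its normal valence:
  5 × C: 1 H each → 5
  5 × C (aromatic): 1 H each → 5
  3 × C: 3 H each → 9
  1 × C: 2 H
  1 × C: no H
  1 × C (aromatic): no H
  1 × N (charge +1): 1 H
  Total hydrogens = 22.

22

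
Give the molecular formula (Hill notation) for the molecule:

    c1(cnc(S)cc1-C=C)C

Heavy atoms from the SMILES: 8 C, 1 N, 1 S.
Implicit hydrogens by atom environment:
  3 × C (aromatic): no H
  2 × C (aromatic): 1 H each → 2
  1 × C: 3 H
  1 × C: 2 H
  1 × C: 1 H
  1 × N (aromatic): no H
  1 × S: 1 H
  Total hydrogens = 9.
Molecular formula: C8H9NS

C8H9NS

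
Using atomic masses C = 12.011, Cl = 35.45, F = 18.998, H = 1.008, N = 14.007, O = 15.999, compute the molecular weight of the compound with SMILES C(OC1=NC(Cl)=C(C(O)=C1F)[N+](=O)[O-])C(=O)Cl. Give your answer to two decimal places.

Molecular formula: C7H3Cl2FN2O5.
M = 7×12.011 + 2×35.45 + 1×18.998 + 3×1.008 + 2×14.007 + 5×15.999 = 285.01 g/mol.

285.01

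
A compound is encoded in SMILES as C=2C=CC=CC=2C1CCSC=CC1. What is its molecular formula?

C12H14S

Heavy atoms from the SMILES: 12 C, 1 S.
Implicit hydrogens by atom environment:
  5 × C (aromatic): 1 H each → 5
  3 × C: 2 H each → 6
  3 × C: 1 H each → 3
  1 × C (aromatic): no H
  1 × S: no H
  Total hydrogens = 14.
Molecular formula: C12H14S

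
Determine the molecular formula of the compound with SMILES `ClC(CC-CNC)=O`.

C5H10ClNO

Heavy atoms from the SMILES: 5 C, 1 Cl, 1 N, 1 O.
Implicit hydrogens by atom environment:
  3 × C: 2 H each → 6
  1 × C: 3 H
  1 × C: no H
  1 × Cl: no H
  1 × N: 1 H
  1 × O: no H
  Total hydrogens = 10.
Molecular formula: C5H10ClNO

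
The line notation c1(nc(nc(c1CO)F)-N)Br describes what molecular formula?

Heavy atoms from the SMILES: 1 Br, 5 C, 1 F, 3 N, 1 O.
Implicit hydrogens by atom environment:
  4 × C (aromatic): no H
  2 × N (aromatic): no H
  1 × Br: no H
  1 × C: 2 H
  1 × F: no H
  1 × N: 2 H
  1 × O: 1 H
  Total hydrogens = 5.
Molecular formula: C5H5BrFN3O

C5H5BrFN3O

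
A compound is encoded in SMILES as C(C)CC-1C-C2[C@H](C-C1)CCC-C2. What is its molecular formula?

C13H24

Heavy atoms from the SMILES: 13 C.
Implicit hydrogens by atom environment:
  9 × C: 2 H each → 18
  3 × C: 1 H each → 3
  1 × C: 3 H
  Total hydrogens = 24.
Molecular formula: C13H24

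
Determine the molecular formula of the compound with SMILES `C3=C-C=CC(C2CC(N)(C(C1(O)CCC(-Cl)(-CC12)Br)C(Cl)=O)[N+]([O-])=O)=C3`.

C17H19BrCl2N2O4

Heavy atoms from the SMILES: 1 Br, 17 C, 2 Cl, 2 N, 4 O.
Implicit hydrogens by atom environment:
  5 × C (aromatic): 1 H each → 5
  4 × C: 2 H each → 8
  4 × C: no H
  3 × C: 1 H each → 3
  2 × Cl: no H
  2 × O: no H
  1 × Br: no H
  1 × C (aromatic): no H
  1 × N: 2 H
  1 × N (charge +1): no H
  1 × O: 1 H
  1 × O (charge -1): no H
  Total hydrogens = 19.
Molecular formula: C17H19BrCl2N2O4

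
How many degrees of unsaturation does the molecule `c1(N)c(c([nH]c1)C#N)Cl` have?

Molecular formula from the SMILES: C5H4ClN3.
DoU = (2C + 2 + N − H − X)/2 = (2·5 + 2 + 3 − 4 − 1)/2 = 10/2 = 5.
(Structurally: 1 ring(s) + 4 π bond(s) = 5.)

5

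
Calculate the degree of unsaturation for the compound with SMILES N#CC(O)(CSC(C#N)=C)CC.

5

Molecular formula from the SMILES: C8H10N2OS.
DoU = (2C + 2 + N − H − X)/2 = (2·8 + 2 + 2 − 10 − 0)/2 = 10/2 = 5.
(Structurally: 0 ring(s) + 5 π bond(s) = 5.)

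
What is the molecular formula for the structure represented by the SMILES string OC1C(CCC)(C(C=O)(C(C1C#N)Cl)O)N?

Heavy atoms from the SMILES: 10 C, 1 Cl, 2 N, 3 O.
Implicit hydrogens by atom environment:
  4 × C: 1 H each → 4
  3 × C: no H
  2 × C: 2 H each → 4
  2 × O: 1 H each → 2
  1 × C: 3 H
  1 × Cl: no H
  1 × N: 2 H
  1 × N: no H
  1 × O: no H
  Total hydrogens = 15.
Molecular formula: C10H15ClN2O3

C10H15ClN2O3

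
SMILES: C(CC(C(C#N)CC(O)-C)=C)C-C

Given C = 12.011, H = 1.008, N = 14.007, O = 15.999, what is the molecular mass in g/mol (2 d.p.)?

181.28

Molecular formula: C11H19NO.
M = 11×12.011 + 19×1.008 + 1×14.007 + 1×15.999 = 181.28 g/mol.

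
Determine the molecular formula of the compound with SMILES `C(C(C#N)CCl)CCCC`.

Heavy atoms from the SMILES: 8 C, 1 Cl, 1 N.
Implicit hydrogens by atom environment:
  5 × C: 2 H each → 10
  1 × C: 3 H
  1 × C: 1 H
  1 × C: no H
  1 × Cl: no H
  1 × N: no H
  Total hydrogens = 14.
Molecular formula: C8H14ClN

C8H14ClN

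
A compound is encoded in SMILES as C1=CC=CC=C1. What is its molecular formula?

Heavy atoms from the SMILES: 6 C.
Implicit hydrogens by atom environment:
  6 × C (aromatic): 1 H each → 6
  Total hydrogens = 6.
Molecular formula: C6H6

C6H6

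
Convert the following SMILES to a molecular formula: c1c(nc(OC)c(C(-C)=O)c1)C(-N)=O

C9H10N2O3

Heavy atoms from the SMILES: 9 C, 2 N, 3 O.
Implicit hydrogens by atom environment:
  3 × C (aromatic): no H
  3 × O: no H
  2 × C: 3 H each → 6
  2 × C (aromatic): 1 H each → 2
  2 × C: no H
  1 × N: 2 H
  1 × N (aromatic): no H
  Total hydrogens = 10.
Molecular formula: C9H10N2O3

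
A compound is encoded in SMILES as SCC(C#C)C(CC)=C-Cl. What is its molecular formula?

C8H11ClS

Heavy atoms from the SMILES: 8 C, 1 Cl, 1 S.
Implicit hydrogens by atom environment:
  3 × C: 1 H each → 3
  2 × C: 2 H each → 4
  2 × C: no H
  1 × C: 3 H
  1 × Cl: no H
  1 × S: 1 H
  Total hydrogens = 11.
Molecular formula: C8H11ClS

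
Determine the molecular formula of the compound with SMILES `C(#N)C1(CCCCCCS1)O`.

C8H13NOS

Heavy atoms from the SMILES: 8 C, 1 N, 1 O, 1 S.
Implicit hydrogens by atom environment:
  6 × C: 2 H each → 12
  2 × C: no H
  1 × N: no H
  1 × O: 1 H
  1 × S: no H
  Total hydrogens = 13.
Molecular formula: C8H13NOS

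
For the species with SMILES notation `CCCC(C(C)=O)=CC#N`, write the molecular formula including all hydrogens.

Heavy atoms from the SMILES: 8 C, 1 N, 1 O.
Implicit hydrogens by atom environment:
  3 × C: no H
  2 × C: 3 H each → 6
  2 × C: 2 H each → 4
  1 × C: 1 H
  1 × N: no H
  1 × O: no H
  Total hydrogens = 11.
Molecular formula: C8H11NO

C8H11NO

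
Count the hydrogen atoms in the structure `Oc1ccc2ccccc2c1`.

Hydrogens are implicit in SMILES; fill each atom to its normal valence:
  7 × C (aromatic): 1 H each → 7
  3 × C (aromatic): no H
  1 × O: 1 H
  Total hydrogens = 8.

8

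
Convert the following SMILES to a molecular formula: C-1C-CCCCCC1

Heavy atoms from the SMILES: 8 C.
Implicit hydrogens by atom environment:
  8 × C: 2 H each → 16
  Total hydrogens = 16.
Molecular formula: C8H16

C8H16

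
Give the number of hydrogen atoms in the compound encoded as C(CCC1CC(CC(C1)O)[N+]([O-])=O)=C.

Hydrogens are implicit in SMILES; fill each atom to its normal valence:
  6 × C: 2 H each → 12
  4 × C: 1 H each → 4
  1 × N (charge +1): no H
  1 × O: 1 H
  1 × O: no H
  1 × O (charge -1): no H
  Total hydrogens = 17.

17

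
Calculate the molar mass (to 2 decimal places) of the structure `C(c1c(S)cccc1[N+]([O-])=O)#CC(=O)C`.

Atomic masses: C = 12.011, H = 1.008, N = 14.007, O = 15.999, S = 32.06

221.23

Molecular formula: C10H7NO3S.
M = 10×12.011 + 7×1.008 + 1×14.007 + 3×15.999 + 1×32.06 = 221.23 g/mol.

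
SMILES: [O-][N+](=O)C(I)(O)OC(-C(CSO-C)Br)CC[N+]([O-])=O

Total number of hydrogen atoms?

12

Hydrogens are implicit in SMILES; fill each atom to its normal valence:
  4 × O: no H
  3 × C: 2 H each → 6
  2 × C: 1 H each → 2
  2 × N (charge +1): no H
  2 × O (charge -1): no H
  1 × Br: no H
  1 × C: 3 H
  1 × C: no H
  1 × I: no H
  1 × O: 1 H
  1 × S: no H
  Total hydrogens = 12.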